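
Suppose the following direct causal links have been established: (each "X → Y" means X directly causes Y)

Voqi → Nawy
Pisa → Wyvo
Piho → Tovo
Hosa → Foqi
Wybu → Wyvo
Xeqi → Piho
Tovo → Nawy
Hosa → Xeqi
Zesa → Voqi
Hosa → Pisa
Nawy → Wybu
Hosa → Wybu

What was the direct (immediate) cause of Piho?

Xeqi

Upstream contributors include Hosa, but only Xeqi feeds directly into Piho.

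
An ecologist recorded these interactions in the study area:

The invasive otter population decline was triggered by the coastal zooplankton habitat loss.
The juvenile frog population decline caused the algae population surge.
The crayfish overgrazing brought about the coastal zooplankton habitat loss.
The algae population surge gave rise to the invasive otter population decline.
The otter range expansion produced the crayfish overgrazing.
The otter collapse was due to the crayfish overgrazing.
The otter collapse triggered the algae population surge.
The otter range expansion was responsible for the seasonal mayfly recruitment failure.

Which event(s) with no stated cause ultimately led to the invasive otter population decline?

Tracing upstream from the invasive otter population decline: the invasive otter population decline ← the coastal zooplankton habitat loss ← the crayfish overgrazing ← the otter range expansion.
A separate upstream branch: the invasive otter population decline ← the algae population surge ← the juvenile frog population decline.
Each of those chain origins has no stated cause.

the juvenile frog population decline, the otter range expansion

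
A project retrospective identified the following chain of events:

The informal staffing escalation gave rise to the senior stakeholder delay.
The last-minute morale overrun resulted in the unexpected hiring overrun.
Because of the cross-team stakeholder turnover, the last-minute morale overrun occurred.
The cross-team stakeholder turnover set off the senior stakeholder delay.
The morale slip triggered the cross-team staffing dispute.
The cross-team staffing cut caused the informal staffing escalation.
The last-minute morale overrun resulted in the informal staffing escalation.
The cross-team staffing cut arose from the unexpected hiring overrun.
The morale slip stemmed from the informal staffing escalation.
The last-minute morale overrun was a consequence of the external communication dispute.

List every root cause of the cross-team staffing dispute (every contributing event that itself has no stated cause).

the cross-team stakeholder turnover, the external communication dispute

Tracing upstream from the cross-team staffing dispute: the cross-team staffing dispute ← the morale slip ← the informal staffing escalation ← the last-minute morale overrun ← the external communication dispute.
A separate upstream branch: the cross-team staffing dispute ← the morale slip ← the informal staffing escalation ← the last-minute morale overrun ← the cross-team stakeholder turnover.
Each of those chain origins has no stated cause.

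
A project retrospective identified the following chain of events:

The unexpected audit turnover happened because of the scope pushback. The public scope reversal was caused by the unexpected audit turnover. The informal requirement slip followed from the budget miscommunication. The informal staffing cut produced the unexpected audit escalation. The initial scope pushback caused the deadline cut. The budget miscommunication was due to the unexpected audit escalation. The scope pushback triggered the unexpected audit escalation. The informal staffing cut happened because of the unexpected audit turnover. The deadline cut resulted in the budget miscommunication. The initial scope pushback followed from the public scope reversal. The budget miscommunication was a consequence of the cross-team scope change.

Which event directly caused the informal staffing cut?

Upstream contributors include the scope pushback, but only the unexpected audit turnover feeds directly into the informal staffing cut.

the unexpected audit turnover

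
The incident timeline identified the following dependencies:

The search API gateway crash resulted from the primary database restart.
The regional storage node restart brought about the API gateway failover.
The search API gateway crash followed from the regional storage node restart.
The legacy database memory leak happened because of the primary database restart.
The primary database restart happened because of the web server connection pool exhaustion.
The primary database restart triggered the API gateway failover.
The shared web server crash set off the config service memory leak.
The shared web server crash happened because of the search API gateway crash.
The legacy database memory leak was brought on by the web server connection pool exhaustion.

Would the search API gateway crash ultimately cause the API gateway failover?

The search API gateway crash leads to the shared web server crash, the config service memory leak; the API gateway failover is not among them.

No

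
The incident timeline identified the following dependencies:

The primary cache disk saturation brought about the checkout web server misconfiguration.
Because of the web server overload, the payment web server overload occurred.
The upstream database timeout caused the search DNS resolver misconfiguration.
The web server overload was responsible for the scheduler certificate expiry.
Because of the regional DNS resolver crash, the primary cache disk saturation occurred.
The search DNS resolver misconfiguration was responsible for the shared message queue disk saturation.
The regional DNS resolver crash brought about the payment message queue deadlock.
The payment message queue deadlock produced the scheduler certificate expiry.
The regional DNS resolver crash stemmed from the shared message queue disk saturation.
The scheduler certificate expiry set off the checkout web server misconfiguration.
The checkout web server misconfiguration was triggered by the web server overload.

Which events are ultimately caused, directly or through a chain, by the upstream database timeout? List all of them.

the checkout web server misconfiguration, the payment message queue deadlock, the primary cache disk saturation, the regional DNS resolver crash, the scheduler certificate expiry, the search DNS resolver misconfiguration, the shared message queue disk saturation

Direct effects: the search DNS resolver misconfiguration.
2 steps out: the shared message queue disk saturation.
3 steps out: the regional DNS resolver crash.
4 steps out: the payment message queue deadlock, the primary cache disk saturation.
5 steps out: the scheduler certificate expiry, the checkout web server misconfiguration.
Not reachable from it: the web server overload, the payment web server overload.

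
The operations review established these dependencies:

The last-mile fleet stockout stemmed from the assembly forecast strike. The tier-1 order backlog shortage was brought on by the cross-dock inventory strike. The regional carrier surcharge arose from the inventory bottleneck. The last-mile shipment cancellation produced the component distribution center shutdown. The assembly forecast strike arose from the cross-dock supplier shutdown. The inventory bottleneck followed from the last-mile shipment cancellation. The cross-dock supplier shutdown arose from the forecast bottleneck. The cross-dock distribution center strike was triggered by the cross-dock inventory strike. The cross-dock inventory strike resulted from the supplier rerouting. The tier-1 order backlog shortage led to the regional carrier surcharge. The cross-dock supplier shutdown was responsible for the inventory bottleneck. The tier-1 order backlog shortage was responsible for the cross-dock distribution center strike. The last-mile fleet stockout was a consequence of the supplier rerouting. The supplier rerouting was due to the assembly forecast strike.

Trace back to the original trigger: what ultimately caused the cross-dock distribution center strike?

the forecast bottleneck

Tracing upstream from the cross-dock distribution center strike: the cross-dock distribution center strike ← the cross-dock inventory strike ← the supplier rerouting ← the assembly forecast strike ← the cross-dock supplier shutdown ← the forecast bottleneck.
The forecast bottleneck has no stated cause, so it is the root.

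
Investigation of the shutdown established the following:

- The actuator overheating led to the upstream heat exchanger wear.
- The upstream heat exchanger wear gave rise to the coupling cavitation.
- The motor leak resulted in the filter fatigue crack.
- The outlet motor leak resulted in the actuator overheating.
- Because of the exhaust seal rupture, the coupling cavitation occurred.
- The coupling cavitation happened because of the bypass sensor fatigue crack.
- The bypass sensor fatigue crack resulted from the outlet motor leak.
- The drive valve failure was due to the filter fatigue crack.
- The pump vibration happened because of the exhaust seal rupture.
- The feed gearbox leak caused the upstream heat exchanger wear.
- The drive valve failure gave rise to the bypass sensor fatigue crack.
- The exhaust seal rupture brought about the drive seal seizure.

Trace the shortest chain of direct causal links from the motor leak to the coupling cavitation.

the motor leak → the filter fatigue crack → the drive valve failure → the bypass sensor fatigue crack → the coupling cavitation

the motor leak → the filter fatigue crack
the filter fatigue crack → the drive valve failure
the drive valve failure → the bypass sensor fatigue crack
the bypass sensor fatigue crack → the coupling cavitation
Length: 4 steps.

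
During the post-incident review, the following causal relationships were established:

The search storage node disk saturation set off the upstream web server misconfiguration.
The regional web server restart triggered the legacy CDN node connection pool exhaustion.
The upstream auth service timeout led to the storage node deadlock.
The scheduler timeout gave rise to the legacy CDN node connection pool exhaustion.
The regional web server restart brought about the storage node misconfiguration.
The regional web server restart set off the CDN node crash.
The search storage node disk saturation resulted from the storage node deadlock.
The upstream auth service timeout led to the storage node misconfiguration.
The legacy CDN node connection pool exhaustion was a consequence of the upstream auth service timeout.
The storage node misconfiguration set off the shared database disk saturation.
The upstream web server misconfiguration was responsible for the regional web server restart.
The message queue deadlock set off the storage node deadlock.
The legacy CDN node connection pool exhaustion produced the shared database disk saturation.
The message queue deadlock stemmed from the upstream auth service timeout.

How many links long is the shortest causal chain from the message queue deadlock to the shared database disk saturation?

6

Shortest chain: the message queue deadlock → the storage node deadlock → the search storage node disk saturation → the upstream web server misconfiguration → the regional web server restart → the storage node misconfiguration → the shared database disk saturation.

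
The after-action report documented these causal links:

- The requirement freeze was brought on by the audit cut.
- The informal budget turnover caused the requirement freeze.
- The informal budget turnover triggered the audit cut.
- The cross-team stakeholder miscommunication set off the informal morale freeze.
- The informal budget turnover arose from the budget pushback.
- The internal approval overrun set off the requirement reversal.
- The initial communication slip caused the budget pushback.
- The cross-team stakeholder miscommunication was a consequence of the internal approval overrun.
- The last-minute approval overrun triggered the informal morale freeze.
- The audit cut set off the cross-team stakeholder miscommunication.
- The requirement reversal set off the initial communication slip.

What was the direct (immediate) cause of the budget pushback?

Upstream contributors include the internal approval overrun, the requirement reversal, but only the initial communication slip feeds directly into the budget pushback.

the initial communication slip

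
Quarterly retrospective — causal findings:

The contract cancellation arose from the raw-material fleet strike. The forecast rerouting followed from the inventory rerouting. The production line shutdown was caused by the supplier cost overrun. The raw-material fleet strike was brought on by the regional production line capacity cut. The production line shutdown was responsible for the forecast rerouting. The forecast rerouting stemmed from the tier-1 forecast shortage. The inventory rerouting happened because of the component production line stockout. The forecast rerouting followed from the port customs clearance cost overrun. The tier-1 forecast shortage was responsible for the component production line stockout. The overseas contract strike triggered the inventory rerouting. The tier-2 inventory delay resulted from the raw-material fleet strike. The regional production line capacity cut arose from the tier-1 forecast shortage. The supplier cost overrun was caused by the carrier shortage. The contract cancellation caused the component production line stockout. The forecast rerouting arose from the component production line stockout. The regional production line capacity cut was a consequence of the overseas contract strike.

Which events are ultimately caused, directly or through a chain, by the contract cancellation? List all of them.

Direct effects: the component production line stockout.
2 steps out: the inventory rerouting, the forecast rerouting.
Not reachable from it: the overseas contract strike, the tier-1 forecast shortage, the regional production line capacity cut, the port customs clearance cost overrun, the raw-material fleet strike, the tier-2 inventory delay, the carrier shortage, the supplier cost overrun, the production line shutdown.

the component production line stockout, the forecast rerouting, the inventory rerouting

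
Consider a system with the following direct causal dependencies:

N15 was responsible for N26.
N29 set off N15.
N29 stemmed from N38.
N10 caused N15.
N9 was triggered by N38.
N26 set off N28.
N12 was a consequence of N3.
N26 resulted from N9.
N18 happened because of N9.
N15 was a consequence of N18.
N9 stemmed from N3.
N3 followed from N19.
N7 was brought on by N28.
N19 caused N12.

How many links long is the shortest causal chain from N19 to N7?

Shortest chain: N19 → N3 → N9 → N26 → N28 → N7.

5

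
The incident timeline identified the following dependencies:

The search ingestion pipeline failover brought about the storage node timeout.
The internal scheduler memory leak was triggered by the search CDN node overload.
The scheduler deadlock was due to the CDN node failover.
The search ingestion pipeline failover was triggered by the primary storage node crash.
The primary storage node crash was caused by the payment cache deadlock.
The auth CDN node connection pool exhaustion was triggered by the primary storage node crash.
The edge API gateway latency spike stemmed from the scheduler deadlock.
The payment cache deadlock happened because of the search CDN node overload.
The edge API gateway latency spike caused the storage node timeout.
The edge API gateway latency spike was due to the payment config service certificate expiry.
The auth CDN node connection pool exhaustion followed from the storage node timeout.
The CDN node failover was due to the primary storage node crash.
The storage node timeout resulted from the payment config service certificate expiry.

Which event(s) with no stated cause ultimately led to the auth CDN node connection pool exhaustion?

Tracing upstream from the auth CDN node connection pool exhaustion: the auth CDN node connection pool exhaustion ← the primary storage node crash ← the payment cache deadlock ← the search CDN node overload.
A separate upstream branch: the auth CDN node connection pool exhaustion ← the storage node timeout ← the payment config service certificate expiry.
Each of those chain origins has no stated cause.

the payment config service certificate expiry, the search CDN node overload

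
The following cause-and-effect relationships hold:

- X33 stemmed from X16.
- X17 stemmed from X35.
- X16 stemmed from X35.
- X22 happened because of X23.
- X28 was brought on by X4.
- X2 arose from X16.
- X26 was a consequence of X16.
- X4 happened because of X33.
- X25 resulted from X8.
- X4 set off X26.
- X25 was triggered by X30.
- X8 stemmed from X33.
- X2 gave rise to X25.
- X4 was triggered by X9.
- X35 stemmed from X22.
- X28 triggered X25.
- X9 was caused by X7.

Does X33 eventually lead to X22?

No

X33 leads to X4, X28, X26, X8, X25; X22 is not among them.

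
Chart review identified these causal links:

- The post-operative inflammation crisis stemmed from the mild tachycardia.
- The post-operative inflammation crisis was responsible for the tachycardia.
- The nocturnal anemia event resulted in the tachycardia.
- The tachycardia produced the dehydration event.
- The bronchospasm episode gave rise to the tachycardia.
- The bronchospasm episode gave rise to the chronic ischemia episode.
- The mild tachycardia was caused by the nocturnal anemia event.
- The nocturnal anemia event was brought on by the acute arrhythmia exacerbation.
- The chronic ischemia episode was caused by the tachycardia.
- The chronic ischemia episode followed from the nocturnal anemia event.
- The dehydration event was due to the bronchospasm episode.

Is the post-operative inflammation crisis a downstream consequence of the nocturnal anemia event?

Yes

There is a causal chain: the nocturnal anemia event → the mild tachycardia → the post-operative inflammation crisis.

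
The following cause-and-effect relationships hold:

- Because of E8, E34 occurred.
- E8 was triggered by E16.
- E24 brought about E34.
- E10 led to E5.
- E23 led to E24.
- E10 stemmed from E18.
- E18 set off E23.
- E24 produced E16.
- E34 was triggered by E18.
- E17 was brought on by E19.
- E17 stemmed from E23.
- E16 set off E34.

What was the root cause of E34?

Tracing upstream from E34: E34 ← E18.
E18 has no stated cause, so it is the root.

E18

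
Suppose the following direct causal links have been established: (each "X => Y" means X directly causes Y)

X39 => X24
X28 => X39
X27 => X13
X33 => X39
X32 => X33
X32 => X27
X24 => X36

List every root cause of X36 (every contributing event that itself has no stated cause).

X28, X32

Tracing upstream from X36: X36 ← X24 ← X39 ← X33 ← X32.
A separate upstream branch: X36 ← X24 ← X39 ← X28.
Each of those chain origins has no stated cause.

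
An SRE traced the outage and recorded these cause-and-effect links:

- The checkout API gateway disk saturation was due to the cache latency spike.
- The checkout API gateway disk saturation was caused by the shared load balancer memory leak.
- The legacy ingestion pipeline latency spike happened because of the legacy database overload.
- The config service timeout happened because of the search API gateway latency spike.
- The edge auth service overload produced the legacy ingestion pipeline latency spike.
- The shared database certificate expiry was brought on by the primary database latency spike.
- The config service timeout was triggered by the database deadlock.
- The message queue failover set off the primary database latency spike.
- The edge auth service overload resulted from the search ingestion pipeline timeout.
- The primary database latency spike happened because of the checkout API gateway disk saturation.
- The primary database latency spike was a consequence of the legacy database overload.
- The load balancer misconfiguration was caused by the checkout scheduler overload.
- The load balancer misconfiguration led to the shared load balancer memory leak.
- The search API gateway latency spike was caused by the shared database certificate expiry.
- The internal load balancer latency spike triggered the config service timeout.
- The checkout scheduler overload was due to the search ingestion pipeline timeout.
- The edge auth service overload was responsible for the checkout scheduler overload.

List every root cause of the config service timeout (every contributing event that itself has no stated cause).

the cache latency spike, the database deadlock, the internal load balancer latency spike, the legacy database overload, the message queue failover, the search ingestion pipeline timeout

Tracing upstream from the config service timeout: the config service timeout ← the search API gateway latency spike ← the shared database certificate expiry ← the primary database latency spike ← the checkout API gateway disk saturation ← the shared load balancer memory leak ← the load balancer misconfiguration ← the checkout scheduler overload ← the search ingestion pipeline timeout.
A separate upstream branch: the config service timeout ← the database deadlock.
A separate upstream branch: the config service timeout ← the search API gateway latency spike ← the shared database certificate expiry ← the primary database latency spike ← the message queue failover.
A separate upstream branch: the config service timeout ← the search API gateway latency spike ← the shared database certificate expiry ← the primary database latency spike ← the checkout API gateway disk saturation ← the cache latency spike.
A separate upstream branch: the config service timeout ← the search API gateway latency spike ← the shared database certificate expiry ← the primary database latency spike ← the legacy database overload.
A separate upstream branch: the config service timeout ← the internal load balancer latency spike.
Each of those chain origins has no stated cause.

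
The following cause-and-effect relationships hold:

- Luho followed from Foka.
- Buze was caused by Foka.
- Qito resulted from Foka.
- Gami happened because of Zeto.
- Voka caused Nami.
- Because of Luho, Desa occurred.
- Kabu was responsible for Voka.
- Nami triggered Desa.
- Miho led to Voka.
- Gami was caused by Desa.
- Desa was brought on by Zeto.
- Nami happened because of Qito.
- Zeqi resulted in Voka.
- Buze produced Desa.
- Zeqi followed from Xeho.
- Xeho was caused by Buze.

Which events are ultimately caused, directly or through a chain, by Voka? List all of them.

Direct effects: Nami.
2 steps out: Desa.
3 steps out: Gami.
Not reachable from it: Kabu, Foka, Buze, Xeho, Zeqi, Luho, Zeto, Qito, Miho.

Desa, Gami, Nami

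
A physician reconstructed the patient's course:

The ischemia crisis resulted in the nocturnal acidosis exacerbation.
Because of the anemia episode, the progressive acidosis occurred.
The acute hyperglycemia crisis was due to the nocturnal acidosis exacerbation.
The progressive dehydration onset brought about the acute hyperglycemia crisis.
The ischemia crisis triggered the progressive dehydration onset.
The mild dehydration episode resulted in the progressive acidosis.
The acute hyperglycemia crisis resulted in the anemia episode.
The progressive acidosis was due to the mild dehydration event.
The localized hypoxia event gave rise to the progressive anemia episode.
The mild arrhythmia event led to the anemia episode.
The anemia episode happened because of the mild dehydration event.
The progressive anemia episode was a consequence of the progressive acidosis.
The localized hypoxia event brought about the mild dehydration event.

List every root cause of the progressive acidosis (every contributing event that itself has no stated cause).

Tracing upstream from the progressive acidosis: the progressive acidosis ← the mild dehydration event ← the localized hypoxia event.
A separate upstream branch: the progressive acidosis ← the mild dehydration episode.
A separate upstream branch: the progressive acidosis ← the anemia episode ← the mild arrhythmia event.
A separate upstream branch: the progressive acidosis ← the anemia episode ← the acute hyperglycemia crisis ← the progressive dehydration onset ← the ischemia crisis.
Each of those chain origins has no stated cause.

the ischemia crisis, the localized hypoxia event, the mild arrhythmia event, the mild dehydration episode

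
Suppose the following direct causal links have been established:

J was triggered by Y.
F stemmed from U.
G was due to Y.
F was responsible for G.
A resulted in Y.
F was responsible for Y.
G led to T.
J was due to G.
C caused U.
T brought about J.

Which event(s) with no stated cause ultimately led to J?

A, C

Tracing upstream from J: J ← Y ← F ← U ← C.
A separate upstream branch: J ← Y ← A.
Each of those chain origins has no stated cause.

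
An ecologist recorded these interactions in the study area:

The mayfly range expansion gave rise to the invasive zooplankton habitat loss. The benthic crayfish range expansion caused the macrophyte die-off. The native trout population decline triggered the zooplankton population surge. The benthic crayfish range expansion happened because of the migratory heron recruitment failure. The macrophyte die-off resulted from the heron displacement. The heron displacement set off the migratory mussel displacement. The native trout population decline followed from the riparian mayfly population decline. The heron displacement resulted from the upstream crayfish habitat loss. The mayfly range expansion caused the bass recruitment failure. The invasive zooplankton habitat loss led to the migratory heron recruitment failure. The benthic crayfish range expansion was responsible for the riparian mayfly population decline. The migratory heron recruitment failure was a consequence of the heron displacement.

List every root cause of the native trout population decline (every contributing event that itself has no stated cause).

Tracing upstream from the native trout population decline: the native trout population decline ← the riparian mayfly population decline ← the benthic crayfish range expansion ← the migratory heron recruitment failure ← the invasive zooplankton habitat loss ← the mayfly range expansion.
A separate upstream branch: the native trout population decline ← the riparian mayfly population decline ← the benthic crayfish range expansion ← the migratory heron recruitment failure ← the heron displacement ← the upstream crayfish habitat loss.
Each of those chain origins has no stated cause.

the mayfly range expansion, the upstream crayfish habitat loss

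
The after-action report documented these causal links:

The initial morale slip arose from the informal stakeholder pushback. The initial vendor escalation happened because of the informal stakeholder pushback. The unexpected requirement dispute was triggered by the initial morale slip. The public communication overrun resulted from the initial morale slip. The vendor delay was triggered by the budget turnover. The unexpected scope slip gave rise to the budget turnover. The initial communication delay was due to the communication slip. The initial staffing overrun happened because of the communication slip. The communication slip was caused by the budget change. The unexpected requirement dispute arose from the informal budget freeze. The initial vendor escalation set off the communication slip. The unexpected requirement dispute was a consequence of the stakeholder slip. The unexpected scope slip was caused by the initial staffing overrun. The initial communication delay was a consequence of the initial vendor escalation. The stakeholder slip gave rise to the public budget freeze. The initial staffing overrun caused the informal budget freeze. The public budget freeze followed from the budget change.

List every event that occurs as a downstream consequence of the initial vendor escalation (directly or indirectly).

Direct effects: the communication slip, the initial communication delay.
2 steps out: the initial staffing overrun.
3 steps out: the unexpected scope slip, the informal budget freeze.
4 steps out: the budget turnover, the unexpected requirement dispute.
5 steps out: the vendor delay.
Not reachable from it: the informal stakeholder pushback, the initial morale slip, the budget change, the public communication overrun, the stakeholder slip, the public budget freeze.

the budget turnover, the communication slip, the informal budget freeze, the initial communication delay, the initial staffing overrun, the unexpected requirement dispute, the unexpected scope slip, the vendor delay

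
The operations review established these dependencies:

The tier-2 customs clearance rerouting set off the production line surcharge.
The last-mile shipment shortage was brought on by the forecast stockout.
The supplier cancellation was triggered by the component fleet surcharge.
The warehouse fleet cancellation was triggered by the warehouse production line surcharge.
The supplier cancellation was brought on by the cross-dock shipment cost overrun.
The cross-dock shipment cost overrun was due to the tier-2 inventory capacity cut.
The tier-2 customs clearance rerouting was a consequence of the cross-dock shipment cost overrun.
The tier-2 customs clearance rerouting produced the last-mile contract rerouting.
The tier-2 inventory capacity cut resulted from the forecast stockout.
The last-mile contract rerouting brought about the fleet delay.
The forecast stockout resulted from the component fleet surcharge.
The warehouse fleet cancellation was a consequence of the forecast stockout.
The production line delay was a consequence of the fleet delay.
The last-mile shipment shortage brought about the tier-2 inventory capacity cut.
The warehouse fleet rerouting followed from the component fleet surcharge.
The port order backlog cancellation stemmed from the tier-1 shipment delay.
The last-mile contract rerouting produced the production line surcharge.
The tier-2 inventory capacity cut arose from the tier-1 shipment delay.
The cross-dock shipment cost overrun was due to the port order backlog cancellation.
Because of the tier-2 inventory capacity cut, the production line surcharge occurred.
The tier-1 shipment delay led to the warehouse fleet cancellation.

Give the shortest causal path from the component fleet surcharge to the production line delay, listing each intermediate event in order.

the component fleet surcharge → the forecast stockout → the tier-2 inventory capacity cut → the cross-dock shipment cost overrun → the tier-2 customs clearance rerouting → the last-mile contract rerouting → the fleet delay → the production line delay

the component fleet surcharge → the forecast stockout
the forecast stockout → the tier-2 inventory capacity cut
the tier-2 inventory capacity cut → the cross-dock shipment cost overrun
the cross-dock shipment cost overrun → the tier-2 customs clearance rerouting
the tier-2 customs clearance rerouting → the last-mile contract rerouting
the last-mile contract rerouting → the fleet delay
the fleet delay → the production line delay
Length: 7 steps.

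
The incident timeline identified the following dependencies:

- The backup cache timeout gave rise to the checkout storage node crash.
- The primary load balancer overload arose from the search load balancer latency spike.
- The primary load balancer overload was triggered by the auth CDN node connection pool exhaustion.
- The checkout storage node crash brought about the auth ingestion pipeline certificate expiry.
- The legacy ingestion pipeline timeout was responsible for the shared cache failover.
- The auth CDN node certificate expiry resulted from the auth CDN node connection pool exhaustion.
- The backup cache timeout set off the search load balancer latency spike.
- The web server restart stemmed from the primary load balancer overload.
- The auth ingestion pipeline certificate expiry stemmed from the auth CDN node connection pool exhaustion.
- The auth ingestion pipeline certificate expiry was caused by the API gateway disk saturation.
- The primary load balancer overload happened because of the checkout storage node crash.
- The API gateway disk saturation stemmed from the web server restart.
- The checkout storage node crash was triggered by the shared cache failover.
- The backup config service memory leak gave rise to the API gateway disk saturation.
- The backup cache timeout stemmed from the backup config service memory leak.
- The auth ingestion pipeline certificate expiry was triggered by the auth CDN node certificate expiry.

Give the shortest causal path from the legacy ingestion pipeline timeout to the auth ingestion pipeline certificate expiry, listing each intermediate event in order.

the legacy ingestion pipeline timeout → the shared cache failover → the checkout storage node crash → the auth ingestion pipeline certificate expiry

the legacy ingestion pipeline timeout → the shared cache failover
the shared cache failover → the checkout storage node crash
the checkout storage node crash → the auth ingestion pipeline certificate expiry
Length: 3 steps.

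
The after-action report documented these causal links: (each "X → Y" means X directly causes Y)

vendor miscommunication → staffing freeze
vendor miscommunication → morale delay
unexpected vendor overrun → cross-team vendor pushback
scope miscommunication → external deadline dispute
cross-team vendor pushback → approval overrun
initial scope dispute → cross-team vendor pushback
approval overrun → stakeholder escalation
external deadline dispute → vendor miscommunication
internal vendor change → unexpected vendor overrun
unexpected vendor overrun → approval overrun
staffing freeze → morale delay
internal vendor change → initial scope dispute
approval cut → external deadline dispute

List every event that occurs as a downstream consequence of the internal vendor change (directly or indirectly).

the approval overrun, the cross-team vendor pushback, the initial scope dispute, the stakeholder escalation, the unexpected vendor overrun

Direct effects: the initial scope dispute, the unexpected vendor overrun.
2 steps out: the cross-team vendor pushback, the approval overrun.
3 steps out: the stakeholder escalation.
Not reachable from it: the scope miscommunication, the approval cut, the external deadline dispute, the vendor miscommunication, the staffing freeze, the morale delay.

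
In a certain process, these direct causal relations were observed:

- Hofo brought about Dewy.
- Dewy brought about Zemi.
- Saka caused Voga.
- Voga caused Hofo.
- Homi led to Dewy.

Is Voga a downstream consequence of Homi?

Homi leads to Dewy, Zemi; Voga is not among them.

No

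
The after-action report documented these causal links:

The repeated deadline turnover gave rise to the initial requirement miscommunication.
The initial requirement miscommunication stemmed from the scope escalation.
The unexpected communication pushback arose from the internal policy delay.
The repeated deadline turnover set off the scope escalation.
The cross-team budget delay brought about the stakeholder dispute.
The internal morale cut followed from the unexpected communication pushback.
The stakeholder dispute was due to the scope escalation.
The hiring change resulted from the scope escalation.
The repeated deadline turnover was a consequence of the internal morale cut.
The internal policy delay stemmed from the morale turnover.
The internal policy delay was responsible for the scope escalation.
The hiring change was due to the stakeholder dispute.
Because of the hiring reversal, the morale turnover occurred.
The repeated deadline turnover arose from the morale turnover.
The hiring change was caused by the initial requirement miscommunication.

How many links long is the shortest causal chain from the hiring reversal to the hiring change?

Shortest chain: the hiring reversal → the morale turnover → the internal policy delay → the scope escalation → the hiring change.

4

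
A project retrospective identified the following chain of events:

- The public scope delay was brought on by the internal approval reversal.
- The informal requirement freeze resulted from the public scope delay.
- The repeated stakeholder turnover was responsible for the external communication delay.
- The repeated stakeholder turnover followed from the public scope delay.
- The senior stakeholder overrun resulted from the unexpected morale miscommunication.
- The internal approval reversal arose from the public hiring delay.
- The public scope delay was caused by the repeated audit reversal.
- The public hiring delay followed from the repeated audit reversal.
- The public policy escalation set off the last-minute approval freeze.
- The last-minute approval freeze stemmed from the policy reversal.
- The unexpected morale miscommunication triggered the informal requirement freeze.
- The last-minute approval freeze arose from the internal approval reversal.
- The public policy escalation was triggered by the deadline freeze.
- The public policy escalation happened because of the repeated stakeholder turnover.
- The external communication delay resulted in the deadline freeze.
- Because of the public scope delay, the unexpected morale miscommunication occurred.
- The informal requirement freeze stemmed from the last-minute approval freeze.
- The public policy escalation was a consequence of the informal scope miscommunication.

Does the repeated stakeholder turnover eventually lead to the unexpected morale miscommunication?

No

The repeated stakeholder turnover leads to the external communication delay, the deadline freeze, the public policy escalation, the last-minute approval freeze, the informal requirement freeze; the unexpected morale miscommunication is not among them.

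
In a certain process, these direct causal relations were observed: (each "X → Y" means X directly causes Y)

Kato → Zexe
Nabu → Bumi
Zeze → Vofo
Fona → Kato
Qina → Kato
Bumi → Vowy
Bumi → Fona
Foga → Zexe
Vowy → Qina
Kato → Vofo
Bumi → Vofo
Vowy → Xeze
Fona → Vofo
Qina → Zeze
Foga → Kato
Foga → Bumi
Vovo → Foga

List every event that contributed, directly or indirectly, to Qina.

Bumi, Foga, Nabu, Vovo, Vowy

Immediate cause of Qina: Vowy.
Further upstream: Vovo, Foga, Bumi, Nabu.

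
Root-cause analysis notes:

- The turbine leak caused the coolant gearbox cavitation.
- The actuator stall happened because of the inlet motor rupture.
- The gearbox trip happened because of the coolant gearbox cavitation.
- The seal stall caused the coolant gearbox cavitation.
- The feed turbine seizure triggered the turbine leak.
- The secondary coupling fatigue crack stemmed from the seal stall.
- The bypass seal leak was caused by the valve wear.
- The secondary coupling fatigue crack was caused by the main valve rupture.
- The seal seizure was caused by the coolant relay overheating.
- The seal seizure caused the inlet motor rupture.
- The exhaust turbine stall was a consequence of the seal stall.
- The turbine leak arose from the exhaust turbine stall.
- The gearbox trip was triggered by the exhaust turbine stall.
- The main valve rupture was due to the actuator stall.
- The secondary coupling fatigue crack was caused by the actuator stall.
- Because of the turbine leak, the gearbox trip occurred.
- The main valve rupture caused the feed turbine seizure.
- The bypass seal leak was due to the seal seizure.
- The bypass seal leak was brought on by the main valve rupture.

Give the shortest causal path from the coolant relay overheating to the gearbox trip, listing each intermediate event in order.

the coolant relay overheating → the seal seizure → the inlet motor rupture → the actuator stall → the main valve rupture → the feed turbine seizure → the turbine leak → the gearbox trip

the coolant relay overheating → the seal seizure
the seal seizure → the inlet motor rupture
the inlet motor rupture → the actuator stall
the actuator stall → the main valve rupture
the main valve rupture → the feed turbine seizure
the feed turbine seizure → the turbine leak
the turbine leak → the gearbox trip
Length: 7 steps.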